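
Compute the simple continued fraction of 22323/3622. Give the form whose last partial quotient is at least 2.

[6; 6, 7, 1, 3, 2, 8]

22323 = 6*3622 + 591
3622 = 6*591 + 76
591 = 7*76 + 59
76 = 1*59 + 17
59 = 3*17 + 8
17 = 2*8 + 1
8 = 8*1 + 0  (stop)
So 22323/3622 = [6; 6, 7, 1, 3, 2, 8].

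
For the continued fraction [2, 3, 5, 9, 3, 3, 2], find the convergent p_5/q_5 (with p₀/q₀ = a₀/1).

3511/1518

Using pₖ = aₖpₖ₋₁ + pₖ₋₂, qₖ = aₖqₖ₋₁ + qₖ₋₂ (with p₋₁=1, p₋₂=0, q₋₁=0, q₋₂=1):
  k=0: a=2, p=2, q=1
  k=1: a=3, p=7, q=3
  k=2: a=5, p=37, q=16
  k=3: a=9, p=340, q=147
  k=4: a=3, p=1057, q=457
  k=5: a=3, p=3511, q=1518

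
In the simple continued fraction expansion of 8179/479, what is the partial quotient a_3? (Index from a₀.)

3

8179 = 17·479 + 36   →  a_0 = 17
479 = 13·36 + 11   →  a_1 = 13
36 = 3·11 + 3   →  a_2 = 3
11 = 3·3 + 2   →  a_3 = 3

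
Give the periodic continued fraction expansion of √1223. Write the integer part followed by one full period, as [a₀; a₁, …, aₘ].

[34; 1, 33, 1, 68]

a₀ = ⌊√1223⌋ = 34.
With m₀=0, d₀=1 and mₖ₊₁ = dₖaₖ − mₖ, dₖ₊₁ = (n − mₖ₊₁²)/dₖ, aₖ₊₁ = ⌊(a₀+mₖ₊₁)/dₖ₊₁⌋:
  k=1: m=34, d=67, a=1
  k=2: m=33, d=2, a=33
  k=3: m=33, d=67, a=1
  k=4: m=34, d=1, a=68
d=1 and a=2a₀=68 at k=4, so the next step gives (m, d) = (34, 67) again — its k=1 value — and the period has length 4.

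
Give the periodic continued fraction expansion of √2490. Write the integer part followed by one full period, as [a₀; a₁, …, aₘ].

[49; 1, 8, 1, 98]

a₀ = ⌊√2490⌋ = 49.
With m₀=0, d₀=1 and mₖ₊₁ = dₖaₖ − mₖ, dₖ₊₁ = (n − mₖ₊₁²)/dₖ, aₖ₊₁ = ⌊(a₀+mₖ₊₁)/dₖ₊₁⌋:
  k=1: m=49, d=89, a=1
  k=2: m=40, d=10, a=8
  k=3: m=40, d=89, a=1
  k=4: m=49, d=1, a=98
d=1 and a=2a₀=98 at k=4, so the next step gives (m, d) = (49, 89) again — its k=1 value — and the period has length 4.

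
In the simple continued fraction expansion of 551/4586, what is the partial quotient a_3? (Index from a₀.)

10

551 = 0·4586 + 551   →  a_0 = 0
4586 = 8·551 + 178   →  a_1 = 8
551 = 3·178 + 17   →  a_2 = 3
178 = 10·17 + 8   →  a_3 = 10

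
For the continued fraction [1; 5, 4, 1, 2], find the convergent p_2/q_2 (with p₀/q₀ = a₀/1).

25/21

Using pₖ = aₖpₖ₋₁ + pₖ₋₂, qₖ = aₖqₖ₋₁ + qₖ₋₂ (with p₋₁=1, p₋₂=0, q₋₁=0, q₋₂=1):
  k=0: a=1, p=1, q=1
  k=1: a=5, p=6, q=5
  k=2: a=4, p=25, q=21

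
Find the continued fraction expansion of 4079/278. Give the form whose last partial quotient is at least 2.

4079 = 14*278 + 187
278 = 1*187 + 91
187 = 2*91 + 5
91 = 18*5 + 1
5 = 5*1 + 0  (stop)
So 4079/278 = [14; 1, 2, 18, 5].

[14; 1, 2, 18, 5]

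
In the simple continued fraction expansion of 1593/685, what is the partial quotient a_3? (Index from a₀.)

1

1593 = 2·685 + 223   →  a_0 = 2
685 = 3·223 + 16   →  a_1 = 3
223 = 13·16 + 15   →  a_2 = 13
16 = 1·15 + 1   →  a_3 = 1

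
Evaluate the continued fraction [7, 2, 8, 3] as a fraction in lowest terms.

396/53

Using pₖ = aₖpₖ₋₁ + pₖ₋₂ and qₖ = aₖqₖ₋₁ + qₖ₋₂:
  k=0: a=7, p=7, q=1
  k=1: a=2, p=15, q=2
  k=2: a=8, p=127, q=17
  k=3: a=3, p=396, q=53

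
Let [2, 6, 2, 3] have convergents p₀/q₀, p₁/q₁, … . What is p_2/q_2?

Using pₖ = aₖpₖ₋₁ + pₖ₋₂, qₖ = aₖqₖ₋₁ + qₖ₋₂ (with p₋₁=1, p₋₂=0, q₋₁=0, q₋₂=1):
  k=0: a=2, p=2, q=1
  k=1: a=6, p=13, q=6
  k=2: a=2, p=28, q=13

28/13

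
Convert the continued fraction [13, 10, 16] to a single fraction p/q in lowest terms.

2109/161

Using pₖ = aₖpₖ₋₁ + pₖ₋₂ and qₖ = aₖqₖ₋₁ + qₖ₋₂:
  k=0: a=13, p=13, q=1
  k=1: a=10, p=131, q=10
  k=2: a=16, p=2109, q=161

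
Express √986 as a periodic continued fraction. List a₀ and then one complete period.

[31; 2, 2, 62]

a₀ = ⌊√986⌋ = 31.
With m₀=0, d₀=1 and mₖ₊₁ = dₖaₖ − mₖ, dₖ₊₁ = (n − mₖ₊₁²)/dₖ, aₖ₊₁ = ⌊(a₀+mₖ₊₁)/dₖ₊₁⌋:
  k=1: m=31, d=25, a=2
  k=2: m=19, d=25, a=2
  k=3: m=31, d=1, a=62
d=1 and a=2a₀=62 at k=3, so the next step gives (m, d) = (31, 25) again — its k=1 value — and the period has length 3.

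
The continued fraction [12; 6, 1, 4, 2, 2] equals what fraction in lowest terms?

Fold from the inside: start with 2/1.
  2 + 1/2 = 5/2
  4 + 2/5 = 22/5
  1 + 5/22 = 27/22
  6 + 22/27 = 184/27
  12 + 27/184 = 2235/184

2235/184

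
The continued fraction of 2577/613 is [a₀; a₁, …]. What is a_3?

2577 = 4·613 + 125   →  a_0 = 4
613 = 4·125 + 113   →  a_1 = 4
125 = 1·113 + 12   →  a_2 = 1
113 = 9·12 + 5   →  a_3 = 9

9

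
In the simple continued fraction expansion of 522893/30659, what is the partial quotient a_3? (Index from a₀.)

14

522893 = 17·30659 + 1690   →  a_0 = 17
30659 = 18·1690 + 239   →  a_1 = 18
1690 = 7·239 + 17   →  a_2 = 7
239 = 14·17 + 1   →  a_3 = 14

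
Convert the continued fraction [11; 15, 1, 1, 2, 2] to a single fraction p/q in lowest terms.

2069/187

Fold from the inside: start with 2/1.
  2 + 1/2 = 5/2
  1 + 2/5 = 7/5
  1 + 5/7 = 12/7
  15 + 7/12 = 187/12
  11 + 12/187 = 2069/187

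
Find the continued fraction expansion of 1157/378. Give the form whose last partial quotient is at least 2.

[3; 16, 2, 3, 3]

1157 = 3·378 + 23
378 = 16·23 + 10
23 = 2·10 + 3
10 = 3·3 + 1
3 = 3·1 + 0  (stop)
So 1157/378 = [3; 16, 2, 3, 3].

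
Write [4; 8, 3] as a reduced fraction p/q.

103/25

Using pₖ = aₖpₖ₋₁ + pₖ₋₂ and qₖ = aₖqₖ₋₁ + qₖ₋₂:
  k=0: a=4, p=4, q=1
  k=1: a=8, p=33, q=8
  k=2: a=3, p=103, q=25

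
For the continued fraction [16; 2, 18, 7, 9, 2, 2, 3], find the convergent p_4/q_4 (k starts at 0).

39337/2386

Using pₖ = aₖpₖ₋₁ + pₖ₋₂, qₖ = aₖqₖ₋₁ + qₖ₋₂ (with p₋₁=1, p₋₂=0, q₋₁=0, q₋₂=1):
  k=0: a=16, p=16, q=1
  k=1: a=2, p=33, q=2
  k=2: a=18, p=610, q=37
  k=3: a=7, p=4303, q=261
  k=4: a=9, p=39337, q=2386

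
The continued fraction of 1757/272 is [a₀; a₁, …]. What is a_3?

1757 = 6·272 + 125   →  a_0 = 6
272 = 2·125 + 22   →  a_1 = 2
125 = 5·22 + 15   →  a_2 = 5
22 = 1·15 + 7   →  a_3 = 1

1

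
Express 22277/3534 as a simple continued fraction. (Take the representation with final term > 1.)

[6; 3, 3, 2, 2, 5, 1, 9]

22277 = 6*3534 + 1073
3534 = 3*1073 + 315
1073 = 3*315 + 128
315 = 2*128 + 59
128 = 2*59 + 10
59 = 5*10 + 9
10 = 1*9 + 1
9 = 9*1 + 0  (stop)
So 22277/3534 = [6; 3, 3, 2, 2, 5, 1, 9].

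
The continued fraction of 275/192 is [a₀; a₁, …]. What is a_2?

3

275 = 1·192 + 83   →  a_0 = 1
192 = 2·83 + 26   →  a_1 = 2
83 = 3·26 + 5   →  a_2 = 3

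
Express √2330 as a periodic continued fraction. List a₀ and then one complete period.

[48; 3, 1, 2, 2, 1, 3, 96]

a₀ = ⌊√2330⌋ = 48.
With m₀=0, d₀=1 and mₖ₊₁ = dₖaₖ − mₖ, dₖ₊₁ = (n − mₖ₊₁²)/dₖ, aₖ₊₁ = ⌊(a₀+mₖ₊₁)/dₖ₊₁⌋:
  k=1: m=48, d=26, a=3
  k=2: m=30, d=55, a=1
  k=3: m=25, d=31, a=2
  k=4: m=37, d=31, a=2
  k=5: m=25, d=55, a=1
  k=6: m=30, d=26, a=3
  k=7: m=48, d=1, a=96
d=1 and a=2a₀=96 at k=7, so the next step gives (m, d) = (48, 26) again — its k=1 value — and the period has length 7.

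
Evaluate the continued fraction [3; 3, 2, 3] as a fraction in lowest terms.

79/24

Fold from the inside: start with 3/1.
  2 + 1/3 = 7/3
  3 + 3/7 = 24/7
  3 + 7/24 = 79/24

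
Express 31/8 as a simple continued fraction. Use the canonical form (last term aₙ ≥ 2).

[3; 1, 7]

31 = 3·8 + 7
8 = 1·7 + 1
7 = 7·1 + 0  (stop)
So 31/8 = [3; 1, 7].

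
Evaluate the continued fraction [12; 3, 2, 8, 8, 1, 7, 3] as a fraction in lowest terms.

Using pₖ = aₖpₖ₋₁ + pₖ₋₂ and qₖ = aₖqₖ₋₁ + qₖ₋₂:
  k=0: a=12, p=12, q=1
  k=1: a=3, p=37, q=3
  k=2: a=2, p=86, q=7
  k=3: a=8, p=725, q=59
  k=4: a=8, p=5886, q=479
  k=5: a=1, p=6611, q=538
  k=6: a=7, p=52163, q=4245
  k=7: a=3, p=163100, q=13273

163100/13273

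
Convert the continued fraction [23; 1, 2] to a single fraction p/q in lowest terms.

71/3

Fold from the inside: start with 2/1.
  1 + 1/2 = 3/2
  23 + 2/3 = 71/3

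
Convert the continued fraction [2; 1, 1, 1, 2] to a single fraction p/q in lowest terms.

21/8

Fold from the inside: start with 2/1.
  1 + 1/2 = 3/2
  1 + 2/3 = 5/3
  1 + 3/5 = 8/5
  2 + 5/8 = 21/8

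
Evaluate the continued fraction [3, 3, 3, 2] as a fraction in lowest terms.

76/23

Fold from the inside: start with 2/1.
  3 + 1/2 = 7/2
  3 + 2/7 = 23/7
  3 + 7/23 = 76/23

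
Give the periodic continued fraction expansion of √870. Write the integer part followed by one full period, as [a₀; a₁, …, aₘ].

[29; 2, 58]

a₀ = ⌊√870⌋ = 29.
With m₀=0, d₀=1 and mₖ₊₁ = dₖaₖ − mₖ, dₖ₊₁ = (n − mₖ₊₁²)/dₖ, aₖ₊₁ = ⌊(a₀+mₖ₊₁)/dₖ₊₁⌋:
  k=1: m=29, d=29, a=2
  k=2: m=29, d=1, a=58
d=1 and a=2a₀=58 at k=2, so the next step gives (m, d) = (29, 29) again — its k=1 value — and the period has length 2.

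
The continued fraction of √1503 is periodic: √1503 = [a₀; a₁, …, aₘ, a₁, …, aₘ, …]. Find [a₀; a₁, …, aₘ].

a₀ = ⌊√1503⌋ = 38.
With m₀=0, d₀=1 and mₖ₊₁ = dₖaₖ − mₖ, dₖ₊₁ = (n − mₖ₊₁²)/dₖ, aₖ₊₁ = ⌊(a₀+mₖ₊₁)/dₖ₊₁⌋:
  k=1: m=38, d=59, a=1
  k=2: m=21, d=18, a=3
  k=3: m=33, d=23, a=3
  k=4: m=36, d=9, a=8
  k=5: m=36, d=23, a=3
  k=6: m=33, d=18, a=3
  k=7: m=21, d=59, a=1
  k=8: m=38, d=1, a=76
d=1 and a=2a₀=76 at k=8, so the next step gives (m, d) = (38, 59) again — its k=1 value — and the period has length 8.

[38; 1, 3, 3, 8, 3, 3, 1, 76]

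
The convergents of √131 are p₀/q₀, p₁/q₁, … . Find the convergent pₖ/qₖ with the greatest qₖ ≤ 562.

√131 = [11; 2, 4, 11, 4, 2, 22, …] (period length 6).
Convergents:
  p_0/q_0 = 11/1
  p_1/q_1 = 23/2
  p_2/q_2 = 103/9
  p_3/q_3 = 1156/101
  p_4/q_4 = 4727/413
  p_5/q_5 = 10610/927
q_4 = 413 ≤ 562 < 927 = q_5, so the answer is 4727/413.

4727/413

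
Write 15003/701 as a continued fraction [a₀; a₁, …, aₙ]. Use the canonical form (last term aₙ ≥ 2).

[21; 2, 2, 17, 8]

15003 = 21·701 + 282
701 = 2·282 + 137
282 = 2·137 + 8
137 = 17·8 + 1
8 = 8·1 + 0  (stop)
So 15003/701 = [21; 2, 2, 17, 8].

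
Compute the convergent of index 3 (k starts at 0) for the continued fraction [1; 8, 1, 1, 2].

19/17

Using pₖ = aₖpₖ₋₁ + pₖ₋₂, qₖ = aₖqₖ₋₁ + qₖ₋₂ (with p₋₁=1, p₋₂=0, q₋₁=0, q₋₂=1):
  k=0: a=1, p=1, q=1
  k=1: a=8, p=9, q=8
  k=2: a=1, p=10, q=9
  k=3: a=1, p=19, q=17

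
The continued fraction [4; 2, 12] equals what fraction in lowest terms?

Using pₖ = aₖpₖ₋₁ + pₖ₋₂ and qₖ = aₖqₖ₋₁ + qₖ₋₂:
  k=0: a=4, p=4, q=1
  k=1: a=2, p=9, q=2
  k=2: a=12, p=112, q=25

112/25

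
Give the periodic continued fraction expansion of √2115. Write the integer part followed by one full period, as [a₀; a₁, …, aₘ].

a₀ = ⌊√2115⌋ = 45.
With m₀=0, d₀=1 and mₖ₊₁ = dₖaₖ − mₖ, dₖ₊₁ = (n − mₖ₊₁²)/dₖ, aₖ₊₁ = ⌊(a₀+mₖ₊₁)/dₖ₊₁⌋:
  k=1: m=45, d=90, a=1
  k=2: m=45, d=1, a=90
d=1 and a=2a₀=90 at k=2, so the next step gives (m, d) = (45, 90) again — its k=1 value — and the period has length 2.

[45; 1, 90]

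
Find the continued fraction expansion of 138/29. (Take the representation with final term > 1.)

[4; 1, 3, 7]

138 = 4*29 + 22
29 = 1*22 + 7
22 = 3*7 + 1
7 = 7*1 + 0  (stop)
So 138/29 = [4; 1, 3, 7].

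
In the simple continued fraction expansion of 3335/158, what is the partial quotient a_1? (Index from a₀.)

3335 = 21·158 + 17   →  a_0 = 21
158 = 9·17 + 5   →  a_1 = 9

9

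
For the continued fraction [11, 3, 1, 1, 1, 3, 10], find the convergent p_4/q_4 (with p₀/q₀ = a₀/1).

124/11

Using pₖ = aₖpₖ₋₁ + pₖ₋₂, qₖ = aₖqₖ₋₁ + qₖ₋₂ (with p₋₁=1, p₋₂=0, q₋₁=0, q₋₂=1):
  k=0: a=11, p=11, q=1
  k=1: a=3, p=34, q=3
  k=2: a=1, p=45, q=4
  k=3: a=1, p=79, q=7
  k=4: a=1, p=124, q=11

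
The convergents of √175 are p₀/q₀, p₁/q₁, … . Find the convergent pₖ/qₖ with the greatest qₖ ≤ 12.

√175 = [13; 4, 2, 1, 2, 4, 26, …] (period length 6).
Convergents:
  p_0/q_0 = 13/1
  p_1/q_1 = 53/4
  p_2/q_2 = 119/9
  p_3/q_3 = 172/13
q_2 = 9 ≤ 12 < 13 = q_3, so the answer is 119/9.

119/9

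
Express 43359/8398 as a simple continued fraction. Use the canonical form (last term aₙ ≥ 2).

[5; 6, 7, 2, 3, 1, 2, 7]

43359 = 5*8398 + 1369
8398 = 6*1369 + 184
1369 = 7*184 + 81
184 = 2*81 + 22
81 = 3*22 + 15
22 = 1*15 + 7
15 = 2*7 + 1
7 = 7*1 + 0  (stop)
So 43359/8398 = [5; 6, 7, 2, 3, 1, 2, 7].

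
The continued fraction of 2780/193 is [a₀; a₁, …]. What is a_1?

2

2780 = 14·193 + 78   →  a_0 = 14
193 = 2·78 + 37   →  a_1 = 2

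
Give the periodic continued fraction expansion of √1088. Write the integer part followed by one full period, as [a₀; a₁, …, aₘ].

a₀ = ⌊√1088⌋ = 32.
With m₀=0, d₀=1 and mₖ₊₁ = dₖaₖ − mₖ, dₖ₊₁ = (n − mₖ₊₁²)/dₖ, aₖ₊₁ = ⌊(a₀+mₖ₊₁)/dₖ₊₁⌋:
  k=1: m=32, d=64, a=1
  k=2: m=32, d=1, a=64
d=1 and a=2a₀=64 at k=2, so the next step gives (m, d) = (32, 64) again — its k=1 value — and the period has length 2.

[32; 1, 64]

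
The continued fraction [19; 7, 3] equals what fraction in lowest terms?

421/22

Using pₖ = aₖpₖ₋₁ + pₖ₋₂ and qₖ = aₖqₖ₋₁ + qₖ₋₂:
  k=0: a=19, p=19, q=1
  k=1: a=7, p=134, q=7
  k=2: a=3, p=421, q=22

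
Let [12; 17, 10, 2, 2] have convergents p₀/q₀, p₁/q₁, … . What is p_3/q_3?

4329/359

Using pₖ = aₖpₖ₋₁ + pₖ₋₂, qₖ = aₖqₖ₋₁ + qₖ₋₂ (with p₋₁=1, p₋₂=0, q₋₁=0, q₋₂=1):
  k=0: a=12, p=12, q=1
  k=1: a=17, p=205, q=17
  k=2: a=10, p=2062, q=171
  k=3: a=2, p=4329, q=359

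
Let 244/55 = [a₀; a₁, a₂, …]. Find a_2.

244 = 4·55 + 24   →  a_0 = 4
55 = 2·24 + 7   →  a_1 = 2
24 = 3·7 + 3   →  a_2 = 3

3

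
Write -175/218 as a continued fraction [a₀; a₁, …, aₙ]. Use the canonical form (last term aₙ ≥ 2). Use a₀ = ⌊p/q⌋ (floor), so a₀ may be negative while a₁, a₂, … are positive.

[-1; 5, 14, 3]

-175 = -1·218 + 43
218 = 5·43 + 3
43 = 14·3 + 1
3 = 3·1 + 0  (stop)
So -175/218 = [-1; 5, 14, 3].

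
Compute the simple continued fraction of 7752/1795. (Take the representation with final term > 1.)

7752 = 4×1795 + 572
1795 = 3×572 + 79
572 = 7×79 + 19
79 = 4×19 + 3
19 = 6×3 + 1
3 = 3×1 + 0  (stop)
So 7752/1795 = [4; 3, 7, 4, 6, 3].

[4; 3, 7, 4, 6, 3]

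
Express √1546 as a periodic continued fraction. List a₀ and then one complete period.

[39; 3, 7, 1, 1, 7, 3, 78]

a₀ = ⌊√1546⌋ = 39.
With m₀=0, d₀=1 and mₖ₊₁ = dₖaₖ − mₖ, dₖ₊₁ = (n − mₖ₊₁²)/dₖ, aₖ₊₁ = ⌊(a₀+mₖ₊₁)/dₖ₊₁⌋:
  k=1: m=39, d=25, a=3
  k=2: m=36, d=10, a=7
  k=3: m=34, d=39, a=1
  k=4: m=5, d=39, a=1
  k=5: m=34, d=10, a=7
  k=6: m=36, d=25, a=3
  k=7: m=39, d=1, a=78
d=1 and a=2a₀=78 at k=7, so the next step gives (m, d) = (39, 25) again — its k=1 value — and the period has length 7.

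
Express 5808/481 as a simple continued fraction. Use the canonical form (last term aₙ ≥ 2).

5808 = 12×481 + 36
481 = 13×36 + 13
36 = 2×13 + 10
13 = 1×10 + 3
10 = 3×3 + 1
3 = 3×1 + 0  (stop)
So 5808/481 = [12; 13, 2, 1, 3, 3].

[12; 13, 2, 1, 3, 3]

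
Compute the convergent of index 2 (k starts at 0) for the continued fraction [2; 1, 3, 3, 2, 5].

11/4

Using pₖ = aₖpₖ₋₁ + pₖ₋₂, qₖ = aₖqₖ₋₁ + qₖ₋₂ (with p₋₁=1, p₋₂=0, q₋₁=0, q₋₂=1):
  k=0: a=2, p=2, q=1
  k=1: a=1, p=3, q=1
  k=2: a=3, p=11, q=4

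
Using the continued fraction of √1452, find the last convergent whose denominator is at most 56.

√1452 = [38; 9, 1, 1, 18, 1, 1, 9, 76, …] (period length 8).
Convergents:
  p_0/q_0 = 38/1
  p_1/q_1 = 343/9
  p_2/q_2 = 381/10
  p_3/q_3 = 724/19
  p_4/q_4 = 13413/352
q_3 = 19 ≤ 56 < 352 = q_4, so the answer is 724/19.

724/19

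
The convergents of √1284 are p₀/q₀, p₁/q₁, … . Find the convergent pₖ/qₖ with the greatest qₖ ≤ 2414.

√1284 = [35; 1, 4, 1, 70, …] (period length 4).
Convergents:
  p_0/q_0 = 35/1
  p_1/q_1 = 36/1
  p_2/q_2 = 179/5
  p_3/q_3 = 215/6
  p_4/q_4 = 15229/425
  p_5/q_5 = 15444/431
  p_6/q_6 = 77005/2149
  p_7/q_7 = 92449/2580
q_6 = 2149 ≤ 2414 < 2580 = q_7, so the answer is 77005/2149.

77005/2149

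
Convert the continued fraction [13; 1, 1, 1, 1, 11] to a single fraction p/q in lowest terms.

789/58

Fold from the inside: start with 11/1.
  1 + 1/11 = 12/11
  1 + 11/12 = 23/12
  1 + 12/23 = 35/23
  1 + 23/35 = 58/35
  13 + 35/58 = 789/58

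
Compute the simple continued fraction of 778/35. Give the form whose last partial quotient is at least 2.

[22; 4, 2, 1, 2]

778 = 22·35 + 8
35 = 4·8 + 3
8 = 2·3 + 2
3 = 1·2 + 1
2 = 2·1 + 0  (stop)
So 778/35 = [22; 4, 2, 1, 2].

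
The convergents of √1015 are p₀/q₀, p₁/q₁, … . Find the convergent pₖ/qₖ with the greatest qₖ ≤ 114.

√1015 = [31; 1, 6, 10, 2, 10, 6, 1, 62, …] (period length 8).
Convergents:
  p_0/q_0 = 31/1
  p_1/q_1 = 32/1
  p_2/q_2 = 223/7
  p_3/q_3 = 2262/71
  p_4/q_4 = 4747/149
q_3 = 71 ≤ 114 < 149 = q_4, so the answer is 2262/71.

2262/71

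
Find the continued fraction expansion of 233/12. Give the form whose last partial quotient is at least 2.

[19; 2, 2, 2]

233 = 19·12 + 5
12 = 2·5 + 2
5 = 2·2 + 1
2 = 2·1 + 0  (stop)
So 233/12 = [19; 2, 2, 2].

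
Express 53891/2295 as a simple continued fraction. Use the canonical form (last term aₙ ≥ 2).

53891 = 23*2295 + 1106
2295 = 2*1106 + 83
1106 = 13*83 + 27
83 = 3*27 + 2
27 = 13*2 + 1
2 = 2*1 + 0  (stop)
So 53891/2295 = [23; 2, 13, 3, 13, 2].

[23; 2, 13, 3, 13, 2]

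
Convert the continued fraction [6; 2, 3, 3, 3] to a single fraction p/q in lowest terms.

489/76

Using pₖ = aₖpₖ₋₁ + pₖ₋₂ and qₖ = aₖqₖ₋₁ + qₖ₋₂:
  k=0: a=6, p=6, q=1
  k=1: a=2, p=13, q=2
  k=2: a=3, p=45, q=7
  k=3: a=3, p=148, q=23
  k=4: a=3, p=489, q=76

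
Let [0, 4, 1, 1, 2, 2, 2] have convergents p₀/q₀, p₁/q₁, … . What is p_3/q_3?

2/9

Using pₖ = aₖpₖ₋₁ + pₖ₋₂, qₖ = aₖqₖ₋₁ + qₖ₋₂ (with p₋₁=1, p₋₂=0, q₋₁=0, q₋₂=1):
  k=0: a=0, p=0, q=1
  k=1: a=4, p=1, q=4
  k=2: a=1, p=1, q=5
  k=3: a=1, p=2, q=9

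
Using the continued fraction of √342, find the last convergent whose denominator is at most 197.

2737/148

√342 = [18; 2, 36, …] (period length 2).
Convergents:
  p_0/q_0 = 18/1
  p_1/q_1 = 37/2
  p_2/q_2 = 1350/73
  p_3/q_3 = 2737/148
  p_4/q_4 = 99882/5401
q_3 = 148 ≤ 197 < 5401 = q_4, so the answer is 2737/148.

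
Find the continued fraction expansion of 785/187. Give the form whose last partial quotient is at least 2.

[4; 5, 18, 2]

785 = 4*187 + 37
187 = 5*37 + 2
37 = 18*2 + 1
2 = 2*1 + 0  (stop)
So 785/187 = [4; 5, 18, 2].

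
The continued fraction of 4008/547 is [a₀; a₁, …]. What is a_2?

4008 = 7·547 + 179   →  a_0 = 7
547 = 3·179 + 10   →  a_1 = 3
179 = 17·10 + 9   →  a_2 = 17

17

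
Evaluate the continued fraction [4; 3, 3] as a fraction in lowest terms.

43/10

Using pₖ = aₖpₖ₋₁ + pₖ₋₂ and qₖ = aₖqₖ₋₁ + qₖ₋₂:
  k=0: a=4, p=4, q=1
  k=1: a=3, p=13, q=3
  k=2: a=3, p=43, q=10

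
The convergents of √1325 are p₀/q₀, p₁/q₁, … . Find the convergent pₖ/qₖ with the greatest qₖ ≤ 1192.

26536/729

√1325 = [36; 2, 2, 72, …] (period length 3).
Convergents:
  p_0/q_0 = 36/1
  p_1/q_1 = 73/2
  p_2/q_2 = 182/5
  p_3/q_3 = 13177/362
  p_4/q_4 = 26536/729
  p_5/q_5 = 66249/1820
q_4 = 729 ≤ 1192 < 1820 = q_5, so the answer is 26536/729.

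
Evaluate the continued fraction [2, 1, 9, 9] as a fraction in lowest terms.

264/91

Fold from the inside: start with 9/1.
  9 + 1/9 = 82/9
  1 + 9/82 = 91/82
  2 + 82/91 = 264/91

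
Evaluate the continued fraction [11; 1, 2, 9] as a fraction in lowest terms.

Using pₖ = aₖpₖ₋₁ + pₖ₋₂ and qₖ = aₖqₖ₋₁ + qₖ₋₂:
  k=0: a=11, p=11, q=1
  k=1: a=1, p=12, q=1
  k=2: a=2, p=35, q=3
  k=3: a=9, p=327, q=28

327/28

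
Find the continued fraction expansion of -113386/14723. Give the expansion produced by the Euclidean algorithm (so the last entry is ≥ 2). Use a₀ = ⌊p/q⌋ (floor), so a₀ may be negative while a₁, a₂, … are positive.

[-8; 3, 2, 1, 7, 11, 8, 2]

-113386 = -8*14723 + 4398
14723 = 3*4398 + 1529
4398 = 2*1529 + 1340
1529 = 1*1340 + 189
1340 = 7*189 + 17
189 = 11*17 + 2
17 = 8*2 + 1
2 = 2*1 + 0  (stop)
So -113386/14723 = [-8; 3, 2, 1, 7, 11, 8, 2].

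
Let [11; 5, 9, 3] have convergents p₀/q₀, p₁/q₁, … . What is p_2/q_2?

Using pₖ = aₖpₖ₋₁ + pₖ₋₂, qₖ = aₖqₖ₋₁ + qₖ₋₂ (with p₋₁=1, p₋₂=0, q₋₁=0, q₋₂=1):
  k=0: a=11, p=11, q=1
  k=1: a=5, p=56, q=5
  k=2: a=9, p=515, q=46

515/46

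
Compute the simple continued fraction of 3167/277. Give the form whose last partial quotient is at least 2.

3167 = 11*277 + 120
277 = 2*120 + 37
120 = 3*37 + 9
37 = 4*9 + 1
9 = 9*1 + 0  (stop)
So 3167/277 = [11; 2, 3, 4, 9].

[11; 2, 3, 4, 9]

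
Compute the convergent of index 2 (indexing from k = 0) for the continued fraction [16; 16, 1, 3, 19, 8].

273/17

Using pₖ = aₖpₖ₋₁ + pₖ₋₂, qₖ = aₖqₖ₋₁ + qₖ₋₂ (with p₋₁=1, p₋₂=0, q₋₁=0, q₋₂=1):
  k=0: a=16, p=16, q=1
  k=1: a=16, p=257, q=16
  k=2: a=1, p=273, q=17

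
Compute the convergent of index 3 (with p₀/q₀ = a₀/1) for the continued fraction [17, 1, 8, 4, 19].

Using pₖ = aₖpₖ₋₁ + pₖ₋₂, qₖ = aₖqₖ₋₁ + qₖ₋₂ (with p₋₁=1, p₋₂=0, q₋₁=0, q₋₂=1):
  k=0: a=17, p=17, q=1
  k=1: a=1, p=18, q=1
  k=2: a=8, p=161, q=9
  k=3: a=4, p=662, q=37

662/37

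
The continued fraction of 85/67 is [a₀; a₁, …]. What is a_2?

1

85 = 1·67 + 18   →  a_0 = 1
67 = 3·18 + 13   →  a_1 = 3
18 = 1·13 + 5   →  a_2 = 1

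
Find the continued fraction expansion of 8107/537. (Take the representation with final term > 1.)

[15; 10, 3, 17]

8107 = 15·537 + 52
537 = 10·52 + 17
52 = 3·17 + 1
17 = 17·1 + 0  (stop)
So 8107/537 = [15; 10, 3, 17].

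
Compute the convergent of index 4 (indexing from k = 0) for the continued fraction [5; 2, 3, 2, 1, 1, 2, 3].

Using pₖ = aₖpₖ₋₁ + pₖ₋₂, qₖ = aₖqₖ₋₁ + qₖ₋₂ (with p₋₁=1, p₋₂=0, q₋₁=0, q₋₂=1):
  k=0: a=5, p=5, q=1
  k=1: a=2, p=11, q=2
  k=2: a=3, p=38, q=7
  k=3: a=2, p=87, q=16
  k=4: a=1, p=125, q=23

125/23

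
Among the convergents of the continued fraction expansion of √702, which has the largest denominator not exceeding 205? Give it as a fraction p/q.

2782/105

√702 = [26; 2, 52, …] (period length 2).
Convergents:
  p_0/q_0 = 26/1
  p_1/q_1 = 53/2
  p_2/q_2 = 2782/105
  p_3/q_3 = 5617/212
q_2 = 105 ≤ 205 < 212 = q_3, so the answer is 2782/105.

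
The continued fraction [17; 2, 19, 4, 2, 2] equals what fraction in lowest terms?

15179/868

Fold from the inside: start with 2/1.
  2 + 1/2 = 5/2
  4 + 2/5 = 22/5
  19 + 5/22 = 423/22
  2 + 22/423 = 868/423
  17 + 423/868 = 15179/868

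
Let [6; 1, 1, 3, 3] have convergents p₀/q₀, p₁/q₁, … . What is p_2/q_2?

Using pₖ = aₖpₖ₋₁ + pₖ₋₂, qₖ = aₖqₖ₋₁ + qₖ₋₂ (with p₋₁=1, p₋₂=0, q₋₁=0, q₋₂=1):
  k=0: a=6, p=6, q=1
  k=1: a=1, p=7, q=1
  k=2: a=1, p=13, q=2

13/2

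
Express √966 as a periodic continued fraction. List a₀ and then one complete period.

a₀ = ⌊√966⌋ = 31.
With m₀=0, d₀=1 and mₖ₊₁ = dₖaₖ − mₖ, dₖ₊₁ = (n − mₖ₊₁²)/dₖ, aₖ₊₁ = ⌊(a₀+mₖ₊₁)/dₖ₊₁⌋:
  k=1: m=31, d=5, a=12
  k=2: m=29, d=25, a=2
  k=3: m=21, d=21, a=2
  k=4: m=21, d=25, a=2
  k=5: m=29, d=5, a=12
  k=6: m=31, d=1, a=62
d=1 and a=2a₀=62 at k=6, so the next step gives (m, d) = (31, 5) again — its k=1 value — and the period has length 6.

[31; 12, 2, 2, 2, 12, 62]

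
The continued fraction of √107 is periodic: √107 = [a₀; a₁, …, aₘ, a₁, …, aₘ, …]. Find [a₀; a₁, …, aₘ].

[10; 2, 1, 9, 1, 2, 20]

a₀ = ⌊√107⌋ = 10.
With m₀=0, d₀=1 and mₖ₊₁ = dₖaₖ − mₖ, dₖ₊₁ = (n − mₖ₊₁²)/dₖ, aₖ₊₁ = ⌊(a₀+mₖ₊₁)/dₖ₊₁⌋:
  k=1: m=10, d=7, a=2
  k=2: m=4, d=13, a=1
  k=3: m=9, d=2, a=9
  k=4: m=9, d=13, a=1
  k=5: m=4, d=7, a=2
  k=6: m=10, d=1, a=20
d=1 and a=2a₀=20 at k=6, so the next step gives (m, d) = (10, 7) again — its k=1 value — and the period has length 6.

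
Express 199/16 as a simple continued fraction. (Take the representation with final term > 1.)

[12; 2, 3, 2]

199 = 12·16 + 7
16 = 2·7 + 2
7 = 3·2 + 1
2 = 2·1 + 0  (stop)
So 199/16 = [12; 2, 3, 2].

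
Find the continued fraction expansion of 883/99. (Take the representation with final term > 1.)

883 = 8·99 + 91
99 = 1·91 + 8
91 = 11·8 + 3
8 = 2·3 + 2
3 = 1·2 + 1
2 = 2·1 + 0  (stop)
So 883/99 = [8; 1, 11, 2, 1, 2].

[8; 1, 11, 2, 1, 2]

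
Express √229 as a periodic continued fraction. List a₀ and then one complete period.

a₀ = ⌊√229⌋ = 15.
With m₀=0, d₀=1 and mₖ₊₁ = dₖaₖ − mₖ, dₖ₊₁ = (n − mₖ₊₁²)/dₖ, aₖ₊₁ = ⌊(a₀+mₖ₊₁)/dₖ₊₁⌋:
  k=1: m=15, d=4, a=7
  k=2: m=13, d=15, a=1
  k=3: m=2, d=15, a=1
  k=4: m=13, d=4, a=7
  k=5: m=15, d=1, a=30
d=1 and a=2a₀=30 at k=5, so the next step gives (m, d) = (15, 4) again — its k=1 value — and the period has length 5.

[15; 7, 1, 1, 7, 30]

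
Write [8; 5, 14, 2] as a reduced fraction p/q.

Using pₖ = aₖpₖ₋₁ + pₖ₋₂ and qₖ = aₖqₖ₋₁ + qₖ₋₂:
  k=0: a=8, p=8, q=1
  k=1: a=5, p=41, q=5
  k=2: a=14, p=582, q=71
  k=3: a=2, p=1205, q=147

1205/147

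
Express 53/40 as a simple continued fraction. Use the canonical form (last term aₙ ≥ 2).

[1; 3, 13]

53 = 1*40 + 13
40 = 3*13 + 1
13 = 13*1 + 0  (stop)
So 53/40 = [1; 3, 13].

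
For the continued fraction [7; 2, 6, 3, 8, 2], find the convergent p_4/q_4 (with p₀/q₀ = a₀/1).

Using pₖ = aₖpₖ₋₁ + pₖ₋₂, qₖ = aₖqₖ₋₁ + qₖ₋₂ (with p₋₁=1, p₋₂=0, q₋₁=0, q₋₂=1):
  k=0: a=7, p=7, q=1
  k=1: a=2, p=15, q=2
  k=2: a=6, p=97, q=13
  k=3: a=3, p=306, q=41
  k=4: a=8, p=2545, q=341

2545/341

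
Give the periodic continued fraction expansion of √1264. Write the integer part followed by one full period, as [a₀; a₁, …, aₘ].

a₀ = ⌊√1264⌋ = 35.
With m₀=0, d₀=1 and mₖ₊₁ = dₖaₖ − mₖ, dₖ₊₁ = (n − mₖ₊₁²)/dₖ, aₖ₊₁ = ⌊(a₀+mₖ₊₁)/dₖ₊₁⌋:
  k=1: m=35, d=39, a=1
  k=2: m=4, d=32, a=1
  k=3: m=28, d=15, a=4
  k=4: m=32, d=16, a=4
  k=5: m=32, d=15, a=4
  k=6: m=28, d=32, a=1
  k=7: m=4, d=39, a=1
  k=8: m=35, d=1, a=70
d=1 and a=2a₀=70 at k=8, so the next step gives (m, d) = (35, 39) again — its k=1 value — and the period has length 8.

[35; 1, 1, 4, 4, 4, 1, 1, 70]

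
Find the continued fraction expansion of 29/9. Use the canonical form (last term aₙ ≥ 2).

29 = 3*9 + 2
9 = 4*2 + 1
2 = 2*1 + 0  (stop)
So 29/9 = [3; 4, 2].

[3; 4, 2]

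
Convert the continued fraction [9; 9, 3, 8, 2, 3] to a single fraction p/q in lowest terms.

Using pₖ = aₖpₖ₋₁ + pₖ₋₂ and qₖ = aₖqₖ₋₁ + qₖ₋₂:
  k=0: a=9, p=9, q=1
  k=1: a=9, p=82, q=9
  k=2: a=3, p=255, q=28
  k=3: a=8, p=2122, q=233
  k=4: a=2, p=4499, q=494
  k=5: a=3, p=15619, q=1715

15619/1715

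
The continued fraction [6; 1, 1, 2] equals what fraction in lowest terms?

Using pₖ = aₖpₖ₋₁ + pₖ₋₂ and qₖ = aₖqₖ₋₁ + qₖ₋₂:
  k=0: a=6, p=6, q=1
  k=1: a=1, p=7, q=1
  k=2: a=1, p=13, q=2
  k=3: a=2, p=33, q=5

33/5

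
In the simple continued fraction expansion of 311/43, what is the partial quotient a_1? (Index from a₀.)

4

311 = 7·43 + 10   →  a_0 = 7
43 = 4·10 + 3   →  a_1 = 4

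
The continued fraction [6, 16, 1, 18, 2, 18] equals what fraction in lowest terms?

Using pₖ = aₖpₖ₋₁ + pₖ₋₂ and qₖ = aₖqₖ₋₁ + qₖ₋₂:
  k=0: a=6, p=6, q=1
  k=1: a=16, p=97, q=16
  k=2: a=1, p=103, q=17
  k=3: a=18, p=1951, q=322
  k=4: a=2, p=4005, q=661
  k=5: a=18, p=74041, q=12220

74041/12220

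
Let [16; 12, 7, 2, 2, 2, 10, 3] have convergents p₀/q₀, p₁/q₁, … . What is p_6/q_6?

180911/11249

Using pₖ = aₖpₖ₋₁ + pₖ₋₂, qₖ = aₖqₖ₋₁ + qₖ₋₂ (with p₋₁=1, p₋₂=0, q₋₁=0, q₋₂=1):
  k=0: a=16, p=16, q=1
  k=1: a=12, p=193, q=12
  k=2: a=7, p=1367, q=85
  k=3: a=2, p=2927, q=182
  k=4: a=2, p=7221, q=449
  k=5: a=2, p=17369, q=1080
  k=6: a=10, p=180911, q=11249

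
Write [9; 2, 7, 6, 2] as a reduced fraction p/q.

1884/199

Using pₖ = aₖpₖ₋₁ + pₖ₋₂ and qₖ = aₖqₖ₋₁ + qₖ₋₂:
  k=0: a=9, p=9, q=1
  k=1: a=2, p=19, q=2
  k=2: a=7, p=142, q=15
  k=3: a=6, p=871, q=92
  k=4: a=2, p=1884, q=199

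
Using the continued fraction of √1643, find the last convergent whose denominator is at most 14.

527/13

√1643 = [40; 1, 1, 6, 1, 6, 1, 1, 80, …] (period length 8).
Convergents:
  p_0/q_0 = 40/1
  p_1/q_1 = 41/1
  p_2/q_2 = 81/2
  p_3/q_3 = 527/13
  p_4/q_4 = 608/15
q_3 = 13 ≤ 14 < 15 = q_4, so the answer is 527/13.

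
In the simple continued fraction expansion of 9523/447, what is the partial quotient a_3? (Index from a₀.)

2

9523 = 21·447 + 136   →  a_0 = 21
447 = 3·136 + 39   →  a_1 = 3
136 = 3·39 + 19   →  a_2 = 3
39 = 2·19 + 1   →  a_3 = 2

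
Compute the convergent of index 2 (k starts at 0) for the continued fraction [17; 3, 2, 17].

Using pₖ = aₖpₖ₋₁ + pₖ₋₂, qₖ = aₖqₖ₋₁ + qₖ₋₂ (with p₋₁=1, p₋₂=0, q₋₁=0, q₋₂=1):
  k=0: a=17, p=17, q=1
  k=1: a=3, p=52, q=3
  k=2: a=2, p=121, q=7

121/7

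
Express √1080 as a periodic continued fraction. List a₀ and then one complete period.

[32; 1, 6, 3, 6, 1, 64]

a₀ = ⌊√1080⌋ = 32.
With m₀=0, d₀=1 and mₖ₊₁ = dₖaₖ − mₖ, dₖ₊₁ = (n − mₖ₊₁²)/dₖ, aₖ₊₁ = ⌊(a₀+mₖ₊₁)/dₖ₊₁⌋:
  k=1: m=32, d=56, a=1
  k=2: m=24, d=9, a=6
  k=3: m=30, d=20, a=3
  k=4: m=30, d=9, a=6
  k=5: m=24, d=56, a=1
  k=6: m=32, d=1, a=64
d=1 and a=2a₀=64 at k=6, so the next step gives (m, d) = (32, 56) again — its k=1 value — and the period has length 6.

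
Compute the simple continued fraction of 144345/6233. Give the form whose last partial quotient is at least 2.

144345 = 23×6233 + 986
6233 = 6×986 + 317
986 = 3×317 + 35
317 = 9×35 + 2
35 = 17×2 + 1
2 = 2×1 + 0  (stop)
So 144345/6233 = [23; 6, 3, 9, 17, 2].

[23; 6, 3, 9, 17, 2]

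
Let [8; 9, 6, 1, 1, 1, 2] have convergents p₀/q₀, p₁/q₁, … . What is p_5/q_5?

1484/183

Using pₖ = aₖpₖ₋₁ + pₖ₋₂, qₖ = aₖqₖ₋₁ + qₖ₋₂ (with p₋₁=1, p₋₂=0, q₋₁=0, q₋₂=1):
  k=0: a=8, p=8, q=1
  k=1: a=9, p=73, q=9
  k=2: a=6, p=446, q=55
  k=3: a=1, p=519, q=64
  k=4: a=1, p=965, q=119
  k=5: a=1, p=1484, q=183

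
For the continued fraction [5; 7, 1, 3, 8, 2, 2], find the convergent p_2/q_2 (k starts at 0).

41/8

Using pₖ = aₖpₖ₋₁ + pₖ₋₂, qₖ = aₖqₖ₋₁ + qₖ₋₂ (with p₋₁=1, p₋₂=0, q₋₁=0, q₋₂=1):
  k=0: a=5, p=5, q=1
  k=1: a=7, p=36, q=7
  k=2: a=1, p=41, q=8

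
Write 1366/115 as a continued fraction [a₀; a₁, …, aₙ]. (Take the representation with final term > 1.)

1366 = 11*115 + 101
115 = 1*101 + 14
101 = 7*14 + 3
14 = 4*3 + 2
3 = 1*2 + 1
2 = 2*1 + 0  (stop)
So 1366/115 = [11; 1, 7, 4, 1, 2].

[11; 1, 7, 4, 1, 2]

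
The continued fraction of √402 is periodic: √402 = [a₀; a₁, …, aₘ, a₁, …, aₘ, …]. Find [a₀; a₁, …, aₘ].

[20; 20, 40]

a₀ = ⌊√402⌋ = 20.
With m₀=0, d₀=1 and mₖ₊₁ = dₖaₖ − mₖ, dₖ₊₁ = (n − mₖ₊₁²)/dₖ, aₖ₊₁ = ⌊(a₀+mₖ₊₁)/dₖ₊₁⌋:
  k=1: m=20, d=2, a=20
  k=2: m=20, d=1, a=40
d=1 and a=2a₀=40 at k=2, so the next step gives (m, d) = (20, 2) again — its k=1 value — and the period has length 2.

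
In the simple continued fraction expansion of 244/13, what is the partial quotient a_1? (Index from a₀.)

1

244 = 18·13 + 10   →  a_0 = 18
13 = 1·10 + 3   →  a_1 = 1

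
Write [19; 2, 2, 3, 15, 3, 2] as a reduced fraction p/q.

Fold from the inside: start with 2/1.
  3 + 1/2 = 7/2
  15 + 2/7 = 107/7
  3 + 7/107 = 328/107
  2 + 107/328 = 763/328
  2 + 328/763 = 1854/763
  19 + 763/1854 = 35989/1854

35989/1854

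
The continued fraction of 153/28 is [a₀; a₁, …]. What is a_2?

153 = 5·28 + 13   →  a_0 = 5
28 = 2·13 + 2   →  a_1 = 2
13 = 6·2 + 1   →  a_2 = 6

6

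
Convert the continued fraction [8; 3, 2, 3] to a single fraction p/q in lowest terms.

199/24

Fold from the inside: start with 3/1.
  2 + 1/3 = 7/3
  3 + 3/7 = 24/7
  8 + 7/24 = 199/24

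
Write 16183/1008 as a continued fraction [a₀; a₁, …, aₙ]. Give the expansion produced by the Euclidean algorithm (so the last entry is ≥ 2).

[16; 18, 3, 18]

16183 = 16*1008 + 55
1008 = 18*55 + 18
55 = 3*18 + 1
18 = 18*1 + 0  (stop)
So 16183/1008 = [16; 18, 3, 18].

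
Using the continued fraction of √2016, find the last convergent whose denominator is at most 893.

√2016 = [44; 1, 8, 1, 88, …] (period length 4).
Convergents:
  p_0/q_0 = 44/1
  p_1/q_1 = 45/1
  p_2/q_2 = 404/9
  p_3/q_3 = 449/10
  p_4/q_4 = 39916/889
  p_5/q_5 = 40365/899
q_4 = 889 ≤ 893 < 899 = q_5, so the answer is 39916/889.

39916/889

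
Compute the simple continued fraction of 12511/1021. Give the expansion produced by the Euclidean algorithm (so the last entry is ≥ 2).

12511 = 12·1021 + 259
1021 = 3·259 + 244
259 = 1·244 + 15
244 = 16·15 + 4
15 = 3·4 + 3
4 = 1·3 + 1
3 = 3·1 + 0  (stop)
So 12511/1021 = [12; 3, 1, 16, 3, 1, 3].

[12; 3, 1, 16, 3, 1, 3]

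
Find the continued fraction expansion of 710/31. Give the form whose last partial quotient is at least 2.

710 = 22·31 + 28
31 = 1·28 + 3
28 = 9·3 + 1
3 = 3·1 + 0  (stop)
So 710/31 = [22; 1, 9, 3].

[22; 1, 9, 3]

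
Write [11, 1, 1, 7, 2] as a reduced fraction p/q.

369/32

Fold from the inside: start with 2/1.
  7 + 1/2 = 15/2
  1 + 2/15 = 17/15
  1 + 15/17 = 32/17
  11 + 17/32 = 369/32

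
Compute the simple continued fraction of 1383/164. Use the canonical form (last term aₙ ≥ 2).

1383 = 8×164 + 71
164 = 2×71 + 22
71 = 3×22 + 5
22 = 4×5 + 2
5 = 2×2 + 1
2 = 2×1 + 0  (stop)
So 1383/164 = [8; 2, 3, 4, 2, 2].

[8; 2, 3, 4, 2, 2]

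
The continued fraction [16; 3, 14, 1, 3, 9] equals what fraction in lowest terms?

27346/1675

Fold from the inside: start with 9/1.
  3 + 1/9 = 28/9
  1 + 9/28 = 37/28
  14 + 28/37 = 546/37
  3 + 37/546 = 1675/546
  16 + 546/1675 = 27346/1675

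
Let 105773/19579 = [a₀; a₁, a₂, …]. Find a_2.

105773 = 5·19579 + 7878   →  a_0 = 5
19579 = 2·7878 + 3823   →  a_1 = 2
7878 = 2·3823 + 232   →  a_2 = 2

2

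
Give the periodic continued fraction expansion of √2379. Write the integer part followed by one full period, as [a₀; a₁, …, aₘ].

[48; 1, 3, 2, 3, 1, 96]

a₀ = ⌊√2379⌋ = 48.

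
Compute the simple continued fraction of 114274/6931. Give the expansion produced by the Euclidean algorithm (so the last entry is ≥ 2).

114274 = 16*6931 + 3378
6931 = 2*3378 + 175
3378 = 19*175 + 53
175 = 3*53 + 16
53 = 3*16 + 5
16 = 3*5 + 1
5 = 5*1 + 0  (stop)
So 114274/6931 = [16; 2, 19, 3, 3, 3, 5].

[16; 2, 19, 3, 3, 3, 5]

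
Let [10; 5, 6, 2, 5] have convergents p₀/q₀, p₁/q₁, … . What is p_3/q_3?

683/67

Using pₖ = aₖpₖ₋₁ + pₖ₋₂, qₖ = aₖqₖ₋₁ + qₖ₋₂ (with p₋₁=1, p₋₂=0, q₋₁=0, q₋₂=1):
  k=0: a=10, p=10, q=1
  k=1: a=5, p=51, q=5
  k=2: a=6, p=316, q=31
  k=3: a=2, p=683, q=67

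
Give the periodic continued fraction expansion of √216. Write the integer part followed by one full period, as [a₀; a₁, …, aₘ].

a₀ = ⌊√216⌋ = 14.

[14; 1, 2, 3, 2, 1, 28]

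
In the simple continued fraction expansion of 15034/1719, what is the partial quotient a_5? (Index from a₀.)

14

15034 = 8·1719 + 1282   →  a_0 = 8
1719 = 1·1282 + 437   →  a_1 = 1
1282 = 2·437 + 408   →  a_2 = 2
437 = 1·408 + 29   →  a_3 = 1
408 = 14·29 + 2   →  a_4 = 14
29 = 14·2 + 1   →  a_5 = 14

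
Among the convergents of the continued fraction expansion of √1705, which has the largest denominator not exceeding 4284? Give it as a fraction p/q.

81551/1975

√1705 = [41; 3, 2, 3, 82, …] (period length 4).
Convergents:
  p_0/q_0 = 41/1
  p_1/q_1 = 124/3
  p_2/q_2 = 289/7
  p_3/q_3 = 991/24
  p_4/q_4 = 81551/1975
  p_5/q_5 = 245644/5949
q_4 = 1975 ≤ 4284 < 5949 = q_5, so the answer is 81551/1975.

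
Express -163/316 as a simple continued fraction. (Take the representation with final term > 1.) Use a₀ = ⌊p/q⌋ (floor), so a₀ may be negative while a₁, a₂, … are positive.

[-1; 2, 15, 3, 3]

-163 = -1·316 + 153
316 = 2·153 + 10
153 = 15·10 + 3
10 = 3·3 + 1
3 = 3·1 + 0  (stop)
So -163/316 = [-1; 2, 15, 3, 3].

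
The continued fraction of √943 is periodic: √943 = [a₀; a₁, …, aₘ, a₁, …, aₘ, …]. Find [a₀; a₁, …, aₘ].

a₀ = ⌊√943⌋ = 30.
With m₀=0, d₀=1 and mₖ₊₁ = dₖaₖ − mₖ, dₖ₊₁ = (n − mₖ₊₁²)/dₖ, aₖ₊₁ = ⌊(a₀+mₖ₊₁)/dₖ₊₁⌋:
  k=1: m=30, d=43, a=1
  k=2: m=13, d=18, a=2
  k=3: m=23, d=23, a=2
  k=4: m=23, d=18, a=2
  k=5: m=13, d=43, a=1
  k=6: m=30, d=1, a=60
d=1 and a=2a₀=60 at k=6, so the next step gives (m, d) = (30, 43) again — its k=1 value — and the period has length 6.

[30; 1, 2, 2, 2, 1, 60]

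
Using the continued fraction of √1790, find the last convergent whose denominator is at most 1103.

√1790 = [42; 3, 4, 8, 4, 3, 84, …] (period length 6).
Convergents:
  p_0/q_0 = 42/1
  p_1/q_1 = 127/3
  p_2/q_2 = 550/13
  p_3/q_3 = 4527/107
  p_4/q_4 = 18658/441
  p_5/q_5 = 60501/1430
q_4 = 441 ≤ 1103 < 1430 = q_5, so the answer is 18658/441.

18658/441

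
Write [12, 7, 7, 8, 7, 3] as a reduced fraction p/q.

Using pₖ = aₖpₖ₋₁ + pₖ₋₂ and qₖ = aₖqₖ₋₁ + qₖ₋₂:
  k=0: a=12, p=12, q=1
  k=1: a=7, p=85, q=7
  k=2: a=7, p=607, q=50
  k=3: a=8, p=4941, q=407
  k=4: a=7, p=35194, q=2899
  k=5: a=3, p=110523, q=9104

110523/9104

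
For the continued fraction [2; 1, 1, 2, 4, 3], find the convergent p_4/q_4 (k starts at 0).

Using pₖ = aₖpₖ₋₁ + pₖ₋₂, qₖ = aₖqₖ₋₁ + qₖ₋₂ (with p₋₁=1, p₋₂=0, q₋₁=0, q₋₂=1):
  k=0: a=2, p=2, q=1
  k=1: a=1, p=3, q=1
  k=2: a=1, p=5, q=2
  k=3: a=2, p=13, q=5
  k=4: a=4, p=57, q=22

57/22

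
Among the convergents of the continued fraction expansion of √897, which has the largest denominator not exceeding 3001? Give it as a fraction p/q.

35910/1199

√897 = [29; 1, 18, 1, 58, …] (period length 4).
Convergents:
  p_0/q_0 = 29/1
  p_1/q_1 = 30/1
  p_2/q_2 = 569/19
  p_3/q_3 = 599/20
  p_4/q_4 = 35311/1179
  p_5/q_5 = 35910/1199
  p_6/q_6 = 681691/22761
q_5 = 1199 ≤ 3001 < 22761 = q_6, so the answer is 35910/1199.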